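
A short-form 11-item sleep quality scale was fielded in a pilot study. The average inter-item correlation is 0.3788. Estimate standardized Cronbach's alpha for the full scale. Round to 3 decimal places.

standardized Cronbach's alpha = 0.870

Standardized α = k·r̄ / (1 + (k−1)·r̄) = 11 × 0.3788 / (1 + 10 × 0.3788)
  = 4.1668 / 4.7880 = 0.870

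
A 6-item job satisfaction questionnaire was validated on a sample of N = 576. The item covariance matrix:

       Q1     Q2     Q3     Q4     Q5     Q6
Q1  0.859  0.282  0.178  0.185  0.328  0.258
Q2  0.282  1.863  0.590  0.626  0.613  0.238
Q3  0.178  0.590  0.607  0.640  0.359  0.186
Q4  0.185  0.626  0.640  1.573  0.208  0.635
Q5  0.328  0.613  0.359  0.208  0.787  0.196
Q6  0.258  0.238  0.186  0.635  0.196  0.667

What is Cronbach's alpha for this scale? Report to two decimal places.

Σσ²ᵢ = 0.859 + 1.863 + 0.607 + 1.573 + 0.787 + 0.667 = 6.356
Sum of off-diagonal covariances = 5.522
σ²_T = 6.356 + 2 × 5.522 = 17.400
α = (k/(k−1))·(1 − Σσ²ᵢ/σ²_T) = (6/5)·(1 − 6.356/17.400) = 0.76

Cronbach's alpha = 0.76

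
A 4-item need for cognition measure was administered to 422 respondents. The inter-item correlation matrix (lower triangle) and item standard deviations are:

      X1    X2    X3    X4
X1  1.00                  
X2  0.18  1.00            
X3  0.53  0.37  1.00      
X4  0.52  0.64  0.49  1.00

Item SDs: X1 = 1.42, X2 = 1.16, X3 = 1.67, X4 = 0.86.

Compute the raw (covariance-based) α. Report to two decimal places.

α = 0.74

Σσ²ᵢ = 1.42² + 1.16² + 1.67² + 0.86² = 6.8905
Covariances σ_ij = r_ij · s_i · s_j:
  σ(X1,X2) = 0.18 × 1.42 × 1.16 = 0.2965
  σ(X1,X3) = 0.53 × 1.42 × 1.67 = 1.2568
  σ(X1,X4) = 0.52 × 1.42 × 0.86 = 0.6350
  σ(X2,X3) = 0.37 × 1.16 × 1.67 = 0.7168
  σ(X2,X4) = 0.64 × 1.16 × 0.86 = 0.6385
  σ(X3,X4) = 0.49 × 1.67 × 0.86 = 0.7037
σ²_T = Σσ²ᵢ + 2·Σσ_ij = 6.8905 + 2 × 4.2473 = 15.3851
α = (4/3)·(1 − 6.8905/15.3851) = 0.74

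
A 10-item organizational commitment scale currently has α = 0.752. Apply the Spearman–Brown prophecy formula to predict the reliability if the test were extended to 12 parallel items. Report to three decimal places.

Length factor m = 12/10 = 1.2000
α' = m·α / (1 + (m−1)·α)
   = 12/10 × 0.752 / (1 + (12/10 − 1) × 0.752)
   = 0.9024 / 1.1504 = 0.784

predicted reliability = 0.784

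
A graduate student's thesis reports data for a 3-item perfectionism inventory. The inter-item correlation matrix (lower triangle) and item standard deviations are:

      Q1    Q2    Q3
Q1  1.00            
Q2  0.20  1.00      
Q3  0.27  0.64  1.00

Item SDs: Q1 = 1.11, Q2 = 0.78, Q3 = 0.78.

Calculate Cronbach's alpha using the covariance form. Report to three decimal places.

Σσ²ᵢ = 1.11² + 0.78² + 0.78² = 2.4489
Covariances σ_ij = r_ij · s_i · s_j:
  σ(Q1,Q2) = 0.20 × 1.11 × 0.78 = 0.1732
  σ(Q1,Q3) = 0.27 × 1.11 × 0.78 = 0.2338
  σ(Q2,Q3) = 0.64 × 0.78 × 0.78 = 0.3894
σ²_T = Σσ²ᵢ + 2·Σσ_ij = 2.4489 + 2 × 0.7964 = 4.0417
α = (3/2)·(1 − 2.4489/4.0417) = 0.591

Cronbach's alpha = 0.591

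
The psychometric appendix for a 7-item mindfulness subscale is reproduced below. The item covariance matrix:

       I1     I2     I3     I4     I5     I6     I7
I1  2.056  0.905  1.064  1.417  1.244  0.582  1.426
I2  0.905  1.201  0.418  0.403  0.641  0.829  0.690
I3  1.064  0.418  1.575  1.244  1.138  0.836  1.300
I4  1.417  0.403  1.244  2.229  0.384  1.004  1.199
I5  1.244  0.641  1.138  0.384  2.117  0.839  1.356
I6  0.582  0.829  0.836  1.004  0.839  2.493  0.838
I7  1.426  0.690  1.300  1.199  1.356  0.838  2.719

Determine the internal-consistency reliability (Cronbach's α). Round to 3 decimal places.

ΣVar(i) = 2.056 + 1.201 + 1.575 + 2.229 + 2.117 + 2.493 + 2.719 = 14.390
Sum of off-diagonal covariances = 19.757
σ²_total = 14.390 + 2 × 19.757 = 53.904
α = (k/(k−1))·(1 − ΣVar(i)/σ²_total) = (7/6)·(1 − 14.390/53.904) = 0.855

Cronbach's α = 0.855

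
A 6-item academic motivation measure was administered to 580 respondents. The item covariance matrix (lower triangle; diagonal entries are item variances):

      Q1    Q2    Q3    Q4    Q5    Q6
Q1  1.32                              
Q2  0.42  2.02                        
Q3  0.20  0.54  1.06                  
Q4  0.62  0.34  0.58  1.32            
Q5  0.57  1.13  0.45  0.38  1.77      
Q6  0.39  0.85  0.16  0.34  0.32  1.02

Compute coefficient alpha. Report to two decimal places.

Σσ²ᵢ = 1.32 + 2.02 + 1.06 + 1.32 + 1.77 + 1.02 = 8.51
Sum of the distinct covariances = 7.29
Var(T) = 8.51 + 2 × 7.29 = 23.09
α = (k/(k−1))·(1 − Σσ²ᵢ/Var(T)) = (6/5)·(1 − 8.51/23.09) = 0.76

α = 0.76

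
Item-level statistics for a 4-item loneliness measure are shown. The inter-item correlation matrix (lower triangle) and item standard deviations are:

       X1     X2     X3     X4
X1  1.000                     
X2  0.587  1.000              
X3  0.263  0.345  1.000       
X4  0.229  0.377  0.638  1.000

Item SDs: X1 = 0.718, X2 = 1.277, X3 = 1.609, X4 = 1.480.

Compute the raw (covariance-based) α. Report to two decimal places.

Σσ²ᵢ = 0.718² + 1.277² + 1.609² + 1.480² = 6.9255
Covariances σ_ij = r_ij · s_i · s_j:
  σ(X1,X2) = 0.587 × 0.718 × 1.277 = 0.5382
  σ(X1,X3) = 0.263 × 0.718 × 1.609 = 0.3038
  σ(X1,X4) = 0.229 × 0.718 × 1.480 = 0.2433
  σ(X2,X3) = 0.345 × 1.277 × 1.609 = 0.7089
  σ(X2,X4) = 0.377 × 1.277 × 1.480 = 0.7125
  σ(X3,X4) = 0.638 × 1.609 × 1.480 = 1.5193
σ²_T = Σσ²ᵢ + 2·Σσ_ij = 6.9255 + 2 × 4.0260 = 14.9775
α = (4/3)·(1 − 6.9255/14.9775) = 0.72

α = 0.72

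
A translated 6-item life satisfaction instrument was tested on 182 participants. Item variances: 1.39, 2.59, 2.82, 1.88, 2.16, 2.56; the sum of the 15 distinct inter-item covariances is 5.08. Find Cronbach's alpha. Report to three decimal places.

Σσᵢ² = 1.39 + 2.59 + 2.82 + 1.88 + 2.16 + 2.56 = 13.40
Sum of distinct covariances = 5.08
Var(T) = Σσᵢ² + 2·Σcov = 13.40 + 2 × 5.08 = 23.56
α = (6/5)·(1 − 13.40/23.56) = 0.517

α = 0.517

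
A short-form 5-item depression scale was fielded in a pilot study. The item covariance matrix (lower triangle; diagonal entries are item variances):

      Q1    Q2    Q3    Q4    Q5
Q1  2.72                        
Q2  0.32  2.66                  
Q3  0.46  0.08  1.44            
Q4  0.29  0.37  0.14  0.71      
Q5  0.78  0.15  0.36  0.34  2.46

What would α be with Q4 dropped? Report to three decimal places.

α = 0.422

Remaining items: Q1, Q2, Q3, Q5 (k = 4).
sum of item variances = 2.72 + 2.66 + 1.44 + 2.46 = 9.28
σ²_T = 9.28 + 2 × 2.15 = 13.58
α (item deleted) = (4/3)·(1 − 9.28/13.58) = 0.422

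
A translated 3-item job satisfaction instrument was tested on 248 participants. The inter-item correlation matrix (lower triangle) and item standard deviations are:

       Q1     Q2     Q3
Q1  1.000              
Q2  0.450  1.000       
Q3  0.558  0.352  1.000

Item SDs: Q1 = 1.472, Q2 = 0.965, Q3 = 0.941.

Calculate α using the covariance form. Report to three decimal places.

Σσ²ᵢ = 1.472² + 0.965² + 0.941² = 3.9835
Covariances σ_ij = r_ij · s_i · s_j:
  σ(Q1,Q2) = 0.450 × 1.472 × 0.965 = 0.6392
  σ(Q1,Q3) = 0.558 × 1.472 × 0.941 = 0.7729
  σ(Q2,Q3) = 0.352 × 0.965 × 0.941 = 0.3196
σ²_T = Σσ²ᵢ + 2·Σσ_ij = 3.9835 + 2 × 1.7317 = 7.4469
α = (3/2)·(1 − 3.9835/7.4469) = 0.698

α = 0.698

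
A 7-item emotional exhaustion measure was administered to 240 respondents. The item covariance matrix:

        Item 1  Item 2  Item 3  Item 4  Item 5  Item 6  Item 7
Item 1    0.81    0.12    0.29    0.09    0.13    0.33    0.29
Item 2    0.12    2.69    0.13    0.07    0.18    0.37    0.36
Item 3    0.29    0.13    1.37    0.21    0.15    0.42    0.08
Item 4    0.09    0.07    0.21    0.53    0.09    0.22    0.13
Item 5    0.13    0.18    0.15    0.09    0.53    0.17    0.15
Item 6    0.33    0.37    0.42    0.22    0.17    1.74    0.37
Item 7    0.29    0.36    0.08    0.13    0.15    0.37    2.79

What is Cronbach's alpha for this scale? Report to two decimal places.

ΣVar(i) = 0.81 + 2.69 + 1.37 + 0.53 + 0.53 + 1.74 + 2.79 = 10.46
Sum of off-diagonal covariances = 4.35
σ²_total = 10.46 + 2 × 4.35 = 19.16
α = (k/(k−1))·(1 − ΣVar(i)/σ²_total) = (7/6)·(1 − 10.46/19.16) = 0.53

α = 0.53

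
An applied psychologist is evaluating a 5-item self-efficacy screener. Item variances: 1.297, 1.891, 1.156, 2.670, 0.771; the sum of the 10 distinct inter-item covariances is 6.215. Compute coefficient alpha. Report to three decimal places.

Σσᵢ² = 1.297 + 1.891 + 1.156 + 2.670 + 0.771 = 7.785
Sum of distinct covariances = 6.215
total variance = Σσᵢ² + 2·Σcov = 7.785 + 2 × 6.215 = 20.215
α = (5/4)·(1 − 7.785/20.215) = 0.769

α = 0.769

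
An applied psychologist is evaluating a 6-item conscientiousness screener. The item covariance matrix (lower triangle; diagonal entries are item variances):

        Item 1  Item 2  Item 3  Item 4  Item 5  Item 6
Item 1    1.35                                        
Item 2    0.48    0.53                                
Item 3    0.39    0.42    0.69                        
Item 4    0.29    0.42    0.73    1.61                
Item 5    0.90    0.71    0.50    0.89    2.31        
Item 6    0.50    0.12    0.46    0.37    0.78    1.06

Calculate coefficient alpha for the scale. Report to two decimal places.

coefficient alpha = 0.81

sum of item variances = 1.35 + 0.53 + 0.69 + 1.61 + 2.31 + 1.06 = 7.55
Sum of off-diagonal covariances = 7.96
σ²_T = 7.55 + 2 × 7.96 = 23.47
α = (k/(k−1))·(1 − sum of item variances/σ²_T) = (6/5)·(1 − 7.55/23.47) = 0.81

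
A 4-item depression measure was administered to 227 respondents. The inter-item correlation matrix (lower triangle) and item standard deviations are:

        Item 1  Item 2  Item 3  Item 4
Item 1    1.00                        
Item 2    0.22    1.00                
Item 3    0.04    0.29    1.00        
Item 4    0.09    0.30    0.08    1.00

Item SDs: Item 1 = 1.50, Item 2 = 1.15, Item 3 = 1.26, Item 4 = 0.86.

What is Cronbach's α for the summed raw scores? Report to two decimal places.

α = 0.42

Σσ²ᵢ = 1.50² + 1.15² + 1.26² + 0.86² = 5.8997
Covariances σ_ij = r_ij · s_i · s_j:
  σ(Item 1,Item 2) = 0.22 × 1.50 × 1.15 = 0.3795
  σ(Item 1,Item 3) = 0.04 × 1.50 × 1.26 = 0.0756
  σ(Item 1,Item 4) = 0.09 × 1.50 × 0.86 = 0.1161
  σ(Item 2,Item 3) = 0.29 × 1.15 × 1.26 = 0.4202
  σ(Item 2,Item 4) = 0.30 × 1.15 × 0.86 = 0.2967
  σ(Item 3,Item 4) = 0.08 × 1.26 × 0.86 = 0.0867
σ²_T = Σσ²ᵢ + 2·Σσ_ij = 5.8997 + 2 × 1.3748 = 8.6493
α = (4/3)·(1 − 5.8997/8.6493) = 0.42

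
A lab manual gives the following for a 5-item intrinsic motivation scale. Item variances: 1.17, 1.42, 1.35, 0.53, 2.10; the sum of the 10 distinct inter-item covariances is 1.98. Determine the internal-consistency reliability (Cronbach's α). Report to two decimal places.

sum of item variances = 1.17 + 1.42 + 1.35 + 0.53 + 2.10 = 6.57
Sum of distinct covariances = 1.98
Var(T) = sum of item variances + 2·Σcov = 6.57 + 2 × 1.98 = 10.53
α = (5/4)·(1 − 6.57/10.53) = 0.47

Cronbach's α = 0.47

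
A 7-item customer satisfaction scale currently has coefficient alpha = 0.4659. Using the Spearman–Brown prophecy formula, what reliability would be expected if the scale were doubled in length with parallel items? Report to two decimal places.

Length factor m = 2
α' = m·α / (1 + (m−1)·α)
   = 2 × 0.4659 / (1 + (2 − 1) × 0.4659)
   = 0.9318 / 1.4659 = 0.64

predicted reliability = 0.64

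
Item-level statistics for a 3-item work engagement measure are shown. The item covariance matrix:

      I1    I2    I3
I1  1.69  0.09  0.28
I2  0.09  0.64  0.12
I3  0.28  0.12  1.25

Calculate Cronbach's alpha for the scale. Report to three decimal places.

Cronbach's alpha = 0.322

Σσᵢ² = 1.69 + 0.64 + 1.25 = 3.58
Σ_{i<j} σ_ij = 0.49
total variance = 3.58 + 2 × 0.49 = 4.56
α = (k/(k−1))·(1 − Σσᵢ²/total variance) = (3/2)·(1 − 3.58/4.56) = 0.322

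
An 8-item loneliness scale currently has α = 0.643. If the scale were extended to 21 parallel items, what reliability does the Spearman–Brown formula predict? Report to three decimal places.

Length factor m = 21/8 = 2.6250
α' = m·α / (1 + (m−1)·α)
   = 21/8 × 0.643 / (1 + (21/8 − 1) × 0.643)
   = 1.6879 / 2.0449 = 0.825

predicted reliability = 0.825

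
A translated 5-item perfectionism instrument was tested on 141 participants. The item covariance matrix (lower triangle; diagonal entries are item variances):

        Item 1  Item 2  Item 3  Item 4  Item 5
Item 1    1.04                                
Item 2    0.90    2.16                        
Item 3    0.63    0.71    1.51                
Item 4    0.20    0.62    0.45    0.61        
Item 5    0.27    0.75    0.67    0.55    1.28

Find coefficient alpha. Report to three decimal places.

coefficient alpha = 0.794

Σσᵢ² = 1.04 + 2.16 + 1.51 + 0.61 + 1.28 = 6.60
Σ_{i<j} σ_ij = 5.75
Var(T) = 6.60 + 2 × 5.75 = 18.10
α = (k/(k−1))·(1 − Σσᵢ²/Var(T)) = (5/4)·(1 − 6.60/18.10) = 0.794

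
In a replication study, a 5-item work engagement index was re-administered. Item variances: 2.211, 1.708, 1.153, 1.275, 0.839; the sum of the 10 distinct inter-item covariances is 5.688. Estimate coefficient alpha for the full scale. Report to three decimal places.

coefficient alpha = 0.766

Σσ²ᵢ = 2.211 + 1.708 + 1.153 + 1.275 + 0.839 = 7.186
Sum of distinct covariances = 5.688
Var(T) = Σσ²ᵢ + 2·Σcov = 7.186 + 2 × 5.688 = 18.562
α = (5/4)·(1 − 7.186/18.562) = 0.766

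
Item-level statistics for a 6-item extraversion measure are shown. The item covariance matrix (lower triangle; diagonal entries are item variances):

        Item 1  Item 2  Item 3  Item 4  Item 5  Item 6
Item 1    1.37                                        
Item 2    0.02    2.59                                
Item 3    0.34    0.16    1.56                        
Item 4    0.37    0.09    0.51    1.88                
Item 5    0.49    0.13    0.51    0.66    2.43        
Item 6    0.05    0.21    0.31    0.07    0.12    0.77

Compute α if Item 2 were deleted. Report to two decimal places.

α = 0.58

Remaining items: Item 1, Item 3, Item 4, Item 5, Item 6 (k = 5).
ΣVar(i) = 1.37 + 1.56 + 1.88 + 2.43 + 0.77 = 8.01
total variance = 8.01 + 2 × 3.43 = 14.87
α (item deleted) = (5/4)·(1 − 8.01/14.87) = 0.58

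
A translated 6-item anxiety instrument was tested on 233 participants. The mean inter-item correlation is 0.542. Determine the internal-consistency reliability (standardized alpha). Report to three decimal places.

Standardized α = k·r̄ / (1 + (k−1)·r̄) = 6 × 0.542 / (1 + 5 × 0.542)
  = 3.2520 / 3.7100 = 0.877

standardized alpha = 0.877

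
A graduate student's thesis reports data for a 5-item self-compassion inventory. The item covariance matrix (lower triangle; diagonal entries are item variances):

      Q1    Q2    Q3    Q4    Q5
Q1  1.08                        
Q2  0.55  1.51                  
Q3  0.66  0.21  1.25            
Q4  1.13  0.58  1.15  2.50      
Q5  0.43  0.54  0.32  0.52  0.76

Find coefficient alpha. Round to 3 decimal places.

coefficient alpha = 0.790

sum of item variances = 1.08 + 1.51 + 1.25 + 2.50 + 0.76 = 7.10
Σ_{i<j} σ_ij = 6.09
σ²_T = 7.10 + 2 × 6.09 = 19.28
α = (k/(k−1))·(1 − sum of item variances/σ²_T) = (5/4)·(1 − 7.10/19.28) = 0.790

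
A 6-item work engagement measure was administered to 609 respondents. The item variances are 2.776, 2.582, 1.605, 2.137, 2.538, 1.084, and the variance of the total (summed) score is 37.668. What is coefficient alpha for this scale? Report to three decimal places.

Σσ²ᵢ = 2.776 + 2.582 + 1.605 + 2.137 + 2.538 + 1.084 = 12.722
α = (k/(k−1))·(1 − Σσ²ᵢ/σ²_total) = (6/5)·(1 − 12.722/37.668) = 0.795

coefficient alpha = 0.795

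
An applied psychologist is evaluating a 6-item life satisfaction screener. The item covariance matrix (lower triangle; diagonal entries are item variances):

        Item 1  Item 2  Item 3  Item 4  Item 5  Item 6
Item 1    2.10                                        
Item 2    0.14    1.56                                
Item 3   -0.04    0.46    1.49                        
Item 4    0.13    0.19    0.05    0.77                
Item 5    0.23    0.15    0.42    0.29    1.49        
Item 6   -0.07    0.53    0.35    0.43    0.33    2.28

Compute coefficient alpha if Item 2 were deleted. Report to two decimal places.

Remaining items: Item 1, Item 3, Item 4, Item 5, Item 6 (k = 5).
Σσᵢ² = 2.10 + 1.49 + 0.77 + 1.49 + 2.28 = 8.13
Var(T) = 8.13 + 2 × 2.12 = 12.37
α (item deleted) = (5/4)·(1 − 8.13/12.37) = 0.43

α = 0.43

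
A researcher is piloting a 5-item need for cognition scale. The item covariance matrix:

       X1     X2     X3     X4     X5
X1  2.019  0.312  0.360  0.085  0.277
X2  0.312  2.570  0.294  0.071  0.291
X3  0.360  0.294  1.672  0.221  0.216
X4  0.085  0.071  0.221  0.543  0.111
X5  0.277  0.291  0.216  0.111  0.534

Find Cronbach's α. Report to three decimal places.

sum of item variances = 2.019 + 2.570 + 1.672 + 0.543 + 0.534 = 7.338
Sum of the distinct covariances = 2.238
σ²_T = 7.338 + 2 × 2.238 = 11.814
α = (k/(k−1))·(1 − sum of item variances/σ²_T) = (5/4)·(1 − 7.338/11.814) = 0.474

α = 0.474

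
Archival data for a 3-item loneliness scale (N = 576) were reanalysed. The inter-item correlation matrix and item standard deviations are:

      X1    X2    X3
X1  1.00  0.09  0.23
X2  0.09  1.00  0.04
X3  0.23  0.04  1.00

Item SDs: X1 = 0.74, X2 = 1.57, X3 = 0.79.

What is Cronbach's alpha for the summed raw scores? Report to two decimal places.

α = 0.21

Σσ²ᵢ = 0.74² + 1.57² + 0.79² = 3.6366
Covariances σ_ij = r_ij · s_i · s_j:
  σ(X1,X2) = 0.09 × 0.74 × 1.57 = 0.1046
  σ(X1,X3) = 0.23 × 0.74 × 0.79 = 0.1345
  σ(X2,X3) = 0.04 × 1.57 × 0.79 = 0.0496
σ²_T = Σσ²ᵢ + 2·Σσ_ij = 3.6366 + 2 × 0.2887 = 4.2140
α = (3/2)·(1 − 3.6366/4.2140) = 0.21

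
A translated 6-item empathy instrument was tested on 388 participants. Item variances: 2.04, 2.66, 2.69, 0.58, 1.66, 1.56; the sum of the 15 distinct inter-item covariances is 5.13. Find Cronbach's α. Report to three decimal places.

sum of item variances = 2.04 + 2.66 + 2.69 + 0.58 + 1.66 + 1.56 = 11.19
Sum of distinct covariances = 5.13
Var(T) = sum of item variances + 2·Σcov = 11.19 + 2 × 5.13 = 21.45
α = (6/5)·(1 − 11.19/21.45) = 0.574

Cronbach's α = 0.574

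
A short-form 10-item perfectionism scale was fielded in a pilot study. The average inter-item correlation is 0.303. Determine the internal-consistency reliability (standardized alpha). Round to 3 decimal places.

standardized alpha = 0.813

Standardized α = k·r̄ / (1 + (k−1)·r̄) = 10 × 0.303 / (1 + 9 × 0.303)
  = 3.0300 / 3.7270 = 0.813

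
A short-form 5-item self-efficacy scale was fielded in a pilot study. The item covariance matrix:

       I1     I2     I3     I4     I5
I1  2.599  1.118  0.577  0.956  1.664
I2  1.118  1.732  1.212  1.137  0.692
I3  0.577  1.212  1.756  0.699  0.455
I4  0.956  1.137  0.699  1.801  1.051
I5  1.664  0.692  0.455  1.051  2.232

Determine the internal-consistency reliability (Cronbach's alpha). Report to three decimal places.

α = 0.817

sum of item variances = 2.599 + 1.732 + 1.756 + 1.801 + 2.232 = 10.120
Sum of off-diagonal covariances = 9.561
total variance = 10.120 + 2 × 9.561 = 29.242
α = (k/(k−1))·(1 − sum of item variances/total variance) = (5/4)·(1 − 10.120/29.242) = 0.817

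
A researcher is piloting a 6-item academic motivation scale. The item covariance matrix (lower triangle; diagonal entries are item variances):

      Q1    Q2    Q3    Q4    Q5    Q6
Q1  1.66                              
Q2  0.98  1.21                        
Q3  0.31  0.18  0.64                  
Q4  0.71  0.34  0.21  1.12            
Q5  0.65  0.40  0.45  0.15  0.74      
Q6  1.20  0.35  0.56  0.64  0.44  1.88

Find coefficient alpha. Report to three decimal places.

sum of item variances = 1.66 + 1.21 + 0.64 + 1.12 + 0.74 + 1.88 = 7.25
Sum of off-diagonal covariances = 7.57
total variance = 7.25 + 2 × 7.57 = 22.39
α = (k/(k−1))·(1 − sum of item variances/total variance) = (6/5)·(1 − 7.25/22.39) = 0.811

α = 0.811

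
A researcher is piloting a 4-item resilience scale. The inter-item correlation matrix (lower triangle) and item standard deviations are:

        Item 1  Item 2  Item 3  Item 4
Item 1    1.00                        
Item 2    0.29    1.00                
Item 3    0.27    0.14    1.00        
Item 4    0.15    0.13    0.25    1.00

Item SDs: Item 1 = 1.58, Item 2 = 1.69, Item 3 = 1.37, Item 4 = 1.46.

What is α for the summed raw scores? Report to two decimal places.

α = 0.50

Σσ²ᵢ = 1.58² + 1.69² + 1.37² + 1.46² = 9.3610
Covariances σ_ij = r_ij · s_i · s_j:
  σ(Item 1,Item 2) = 0.29 × 1.58 × 1.69 = 0.7744
  σ(Item 1,Item 3) = 0.27 × 1.58 × 1.37 = 0.5844
  σ(Item 1,Item 4) = 0.15 × 1.58 × 1.46 = 0.3460
  σ(Item 2,Item 3) = 0.14 × 1.69 × 1.37 = 0.3241
  σ(Item 2,Item 4) = 0.13 × 1.69 × 1.46 = 0.3208
  σ(Item 3,Item 4) = 0.25 × 1.37 × 1.46 = 0.5000
σ²_T = Σσ²ᵢ + 2·Σσ_ij = 9.3610 + 2 × 2.8497 = 15.0604
α = (4/3)·(1 − 9.3610/15.0604) = 0.50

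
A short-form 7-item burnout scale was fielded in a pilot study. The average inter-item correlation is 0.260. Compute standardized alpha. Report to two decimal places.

α = 0.71

Standardized α = k·r̄ / (1 + (k−1)·r̄) = 7 × 0.260 / (1 + 6 × 0.260)
  = 1.8200 / 2.5600 = 0.71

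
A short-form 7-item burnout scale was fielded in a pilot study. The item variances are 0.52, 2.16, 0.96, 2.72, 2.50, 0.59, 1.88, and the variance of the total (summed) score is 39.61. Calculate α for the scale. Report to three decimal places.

Σσᵢ² = 0.52 + 2.16 + 0.96 + 2.72 + 2.50 + 0.59 + 1.88 = 11.33
α = (k/(k−1))·(1 − Σσᵢ²/Var(T)) = (7/6)·(1 − 11.33/39.61) = 0.833

α = 0.833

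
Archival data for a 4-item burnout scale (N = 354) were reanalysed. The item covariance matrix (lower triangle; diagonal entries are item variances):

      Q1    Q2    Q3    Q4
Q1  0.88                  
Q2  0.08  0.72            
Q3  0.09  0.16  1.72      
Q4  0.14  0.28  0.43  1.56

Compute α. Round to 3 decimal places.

ΣVar(i) = 0.88 + 0.72 + 1.72 + 1.56 = 4.88
Σ_{i<j} σ_ij = 1.18
σ²_T = 4.88 + 2 × 1.18 = 7.24
α = (k/(k−1))·(1 − ΣVar(i)/σ²_T) = (4/3)·(1 − 4.88/7.24) = 0.435

α = 0.435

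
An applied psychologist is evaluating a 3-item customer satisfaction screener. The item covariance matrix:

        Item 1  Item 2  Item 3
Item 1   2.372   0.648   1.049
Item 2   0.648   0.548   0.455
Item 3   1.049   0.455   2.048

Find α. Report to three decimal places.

α = 0.696

sum of item variances = 2.372 + 0.548 + 2.048 = 4.968
Sum of off-diagonal covariances = 2.152
σ²_total = 4.968 + 2 × 2.152 = 9.272
α = (k/(k−1))·(1 − sum of item variances/σ²_total) = (3/2)·(1 − 4.968/9.272) = 0.696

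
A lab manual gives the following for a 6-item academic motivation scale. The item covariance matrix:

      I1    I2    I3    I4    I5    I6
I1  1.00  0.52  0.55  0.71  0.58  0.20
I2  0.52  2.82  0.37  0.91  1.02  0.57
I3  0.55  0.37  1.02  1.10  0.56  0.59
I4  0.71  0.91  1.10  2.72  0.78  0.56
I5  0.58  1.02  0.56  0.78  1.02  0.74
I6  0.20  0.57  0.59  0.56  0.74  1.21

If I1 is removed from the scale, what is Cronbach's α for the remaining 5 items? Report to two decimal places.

α = 0.78

Remaining items: I2, I3, I4, I5, I6 (k = 5).
ΣVar(i) = 2.82 + 1.02 + 2.72 + 1.02 + 1.21 = 8.79
σ²_T = 8.79 + 2 × 7.20 = 23.19
α (item deleted) = (5/4)·(1 − 8.79/23.19) = 0.78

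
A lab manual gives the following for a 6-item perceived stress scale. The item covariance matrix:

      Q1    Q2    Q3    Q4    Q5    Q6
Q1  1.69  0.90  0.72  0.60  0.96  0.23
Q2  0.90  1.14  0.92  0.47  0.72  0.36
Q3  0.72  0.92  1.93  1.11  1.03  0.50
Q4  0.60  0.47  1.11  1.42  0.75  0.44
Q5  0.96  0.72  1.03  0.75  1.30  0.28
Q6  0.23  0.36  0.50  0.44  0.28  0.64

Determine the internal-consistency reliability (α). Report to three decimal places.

α = 0.853

sum of item variances = 1.69 + 1.14 + 1.93 + 1.42 + 1.30 + 0.64 = 8.12
Σ_{i<j} σ_ij = 9.99
Var(T) = 8.12 + 2 × 9.99 = 28.10
α = (k/(k−1))·(1 − sum of item variances/Var(T)) = (6/5)·(1 − 8.12/28.10) = 0.853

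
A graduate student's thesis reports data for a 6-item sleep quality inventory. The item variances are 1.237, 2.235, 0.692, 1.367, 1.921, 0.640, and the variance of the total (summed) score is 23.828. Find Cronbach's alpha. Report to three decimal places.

sum of item variances = 1.237 + 2.235 + 0.692 + 1.367 + 1.921 + 0.640 = 8.092
α = (k/(k−1))·(1 − sum of item variances/σ²_total) = (6/5)·(1 − 8.092/23.828) = 0.792

Cronbach's alpha = 0.792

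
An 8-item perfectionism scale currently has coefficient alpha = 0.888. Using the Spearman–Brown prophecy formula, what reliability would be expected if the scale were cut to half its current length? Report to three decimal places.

Length factor m = 1/2
α' = m·α / (1 − (1−m)·α)
   = 1/2 × 0.888 / (1 − (1 − 1/2) × 0.888)
   = 0.4440 / 0.5560 = 0.799

predicted reliability = 0.799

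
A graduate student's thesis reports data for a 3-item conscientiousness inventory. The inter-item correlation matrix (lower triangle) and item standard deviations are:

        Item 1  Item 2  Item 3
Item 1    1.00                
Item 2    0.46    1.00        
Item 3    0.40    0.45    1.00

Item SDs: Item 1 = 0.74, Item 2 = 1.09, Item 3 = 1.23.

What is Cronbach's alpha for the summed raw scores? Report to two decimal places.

Σσ²ᵢ = 0.74² + 1.09² + 1.23² = 3.2486
Covariances σ_ij = r_ij · s_i · s_j:
  σ(Item 1,Item 2) = 0.46 × 0.74 × 1.09 = 0.3710
  σ(Item 1,Item 3) = 0.40 × 0.74 × 1.23 = 0.3641
  σ(Item 2,Item 3) = 0.45 × 1.09 × 1.23 = 0.6033
σ²_T = Σσ²ᵢ + 2·Σσ_ij = 3.2486 + 2 × 1.3384 = 5.9254
α = (3/2)·(1 − 3.2486/5.9254) = 0.68

Cronbach's alpha = 0.68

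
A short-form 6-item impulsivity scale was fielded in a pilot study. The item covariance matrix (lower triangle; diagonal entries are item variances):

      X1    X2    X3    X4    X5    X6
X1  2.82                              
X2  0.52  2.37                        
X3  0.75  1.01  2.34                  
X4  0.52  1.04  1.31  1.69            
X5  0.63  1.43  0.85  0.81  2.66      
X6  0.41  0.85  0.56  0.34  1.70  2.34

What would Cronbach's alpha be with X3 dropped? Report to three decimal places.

Remaining items: X1, X2, X4, X5, X6 (k = 5).
Σσᵢ² = 2.82 + 2.37 + 1.69 + 2.66 + 2.34 = 11.88
total variance = 11.88 + 2 × 8.25 = 28.38
α (item deleted) = (5/4)·(1 − 11.88/28.38) = 0.727

Cronbach's alpha = 0.727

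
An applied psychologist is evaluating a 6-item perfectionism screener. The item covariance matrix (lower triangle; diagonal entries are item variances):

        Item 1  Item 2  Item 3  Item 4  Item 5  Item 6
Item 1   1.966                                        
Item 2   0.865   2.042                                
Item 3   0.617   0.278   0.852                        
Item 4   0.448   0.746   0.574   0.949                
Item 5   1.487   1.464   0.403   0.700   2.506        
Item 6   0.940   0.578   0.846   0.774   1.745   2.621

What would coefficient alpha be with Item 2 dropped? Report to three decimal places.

Remaining items: Item 1, Item 3, Item 4, Item 5, Item 6 (k = 5).
sum of item variances = 1.966 + 0.852 + 0.949 + 2.506 + 2.621 = 8.894
total variance = 8.894 + 2 × 8.534 = 25.962
α (item deleted) = (5/4)·(1 − 8.894/25.962) = 0.822

α = 0.822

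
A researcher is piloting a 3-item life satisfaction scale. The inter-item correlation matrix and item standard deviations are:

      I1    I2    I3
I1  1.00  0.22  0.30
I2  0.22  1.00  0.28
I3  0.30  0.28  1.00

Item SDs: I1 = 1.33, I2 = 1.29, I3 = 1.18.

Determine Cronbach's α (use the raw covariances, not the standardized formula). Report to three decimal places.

Cronbach's α = 0.518

Σσ²ᵢ = 1.33² + 1.29² + 1.18² = 4.8254
Covariances σ_ij = r_ij · s_i · s_j:
  σ(I1,I2) = 0.22 × 1.33 × 1.29 = 0.3775
  σ(I1,I3) = 0.30 × 1.33 × 1.18 = 0.4708
  σ(I2,I3) = 0.28 × 1.29 × 1.18 = 0.4262
σ²_T = Σσ²ᵢ + 2·Σσ_ij = 4.8254 + 2 × 1.2745 = 7.3744
α = (3/2)·(1 − 4.8254/7.3744) = 0.518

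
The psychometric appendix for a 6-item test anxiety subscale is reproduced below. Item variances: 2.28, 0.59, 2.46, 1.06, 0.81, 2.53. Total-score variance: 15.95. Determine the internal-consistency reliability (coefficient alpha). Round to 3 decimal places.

sum of item variances = 2.28 + 0.59 + 2.46 + 1.06 + 0.81 + 2.53 = 9.73
α = (k/(k−1))·(1 − sum of item variances/total variance) = (6/5)·(1 − 9.73/15.95) = 0.468

coefficient alpha = 0.468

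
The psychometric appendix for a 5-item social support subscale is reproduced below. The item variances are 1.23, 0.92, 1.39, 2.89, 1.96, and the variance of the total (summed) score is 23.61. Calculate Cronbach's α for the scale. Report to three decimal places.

α = 0.806

sum of item variances = 1.23 + 0.92 + 1.39 + 2.89 + 1.96 = 8.39
α = (k/(k−1))·(1 − sum of item variances/total variance) = (5/4)·(1 − 8.39/23.61) = 0.806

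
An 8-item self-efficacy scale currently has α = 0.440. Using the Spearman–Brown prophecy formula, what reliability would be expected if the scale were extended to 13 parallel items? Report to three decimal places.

Length factor m = 13/8 = 1.6250
α' = m·α / (1 + (m−1)·α)
   = 13/8 × 0.440 / (1 + (13/8 − 1) × 0.440)
   = 0.7150 / 1.2750 = 0.561

predicted reliability = 0.561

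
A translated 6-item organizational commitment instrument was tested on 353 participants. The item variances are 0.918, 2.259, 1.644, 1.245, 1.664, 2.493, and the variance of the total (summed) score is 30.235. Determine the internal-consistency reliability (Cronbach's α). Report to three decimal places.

Cronbach's α = 0.794

Σσᵢ² = 0.918 + 2.259 + 1.644 + 1.245 + 1.664 + 2.493 = 10.223
α = (k/(k−1))·(1 − Σσᵢ²/σ²_T) = (6/5)·(1 − 10.223/30.235) = 0.794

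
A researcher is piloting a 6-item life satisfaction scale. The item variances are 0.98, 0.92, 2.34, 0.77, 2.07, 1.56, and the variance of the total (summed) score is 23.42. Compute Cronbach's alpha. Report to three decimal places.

Cronbach's alpha = 0.757

Σσᵢ² = 0.98 + 0.92 + 2.34 + 0.77 + 2.07 + 1.56 = 8.64
α = (k/(k−1))·(1 − Σσᵢ²/σ²_T) = (6/5)·(1 − 8.64/23.42) = 0.757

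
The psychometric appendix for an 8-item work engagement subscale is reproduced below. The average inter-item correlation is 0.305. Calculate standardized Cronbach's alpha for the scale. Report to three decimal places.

Standardized α = k·r̄ / (1 + (k−1)·r̄) = 8 × 0.305 / (1 + 7 × 0.305)
  = 2.4400 / 3.1350 = 0.778

α = 0.778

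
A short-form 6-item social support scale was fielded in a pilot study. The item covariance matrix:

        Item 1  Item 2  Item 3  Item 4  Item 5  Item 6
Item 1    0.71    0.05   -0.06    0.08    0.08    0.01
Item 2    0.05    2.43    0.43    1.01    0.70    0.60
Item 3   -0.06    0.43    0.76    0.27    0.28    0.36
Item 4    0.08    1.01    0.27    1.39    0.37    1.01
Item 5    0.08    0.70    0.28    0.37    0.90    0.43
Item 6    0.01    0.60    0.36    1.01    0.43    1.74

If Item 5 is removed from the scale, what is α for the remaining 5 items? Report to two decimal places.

Remaining items: Item 1, Item 2, Item 3, Item 4, Item 6 (k = 5).
Σσᵢ² = 0.71 + 2.43 + 0.76 + 1.39 + 1.74 = 7.03
σ²_T = 7.03 + 2 × 3.76 = 14.55
α (item deleted) = (5/4)·(1 − 7.03/14.55) = 0.65

α = 0.65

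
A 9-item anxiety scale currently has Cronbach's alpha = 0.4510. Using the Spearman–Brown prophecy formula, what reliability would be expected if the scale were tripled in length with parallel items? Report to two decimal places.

predicted reliability = 0.71

Length factor m = 3
α' = m·α / (1 + (m−1)·α)
   = 3 × 0.4510 / (1 + (3 − 1) × 0.4510)
   = 1.3530 / 1.9020 = 0.71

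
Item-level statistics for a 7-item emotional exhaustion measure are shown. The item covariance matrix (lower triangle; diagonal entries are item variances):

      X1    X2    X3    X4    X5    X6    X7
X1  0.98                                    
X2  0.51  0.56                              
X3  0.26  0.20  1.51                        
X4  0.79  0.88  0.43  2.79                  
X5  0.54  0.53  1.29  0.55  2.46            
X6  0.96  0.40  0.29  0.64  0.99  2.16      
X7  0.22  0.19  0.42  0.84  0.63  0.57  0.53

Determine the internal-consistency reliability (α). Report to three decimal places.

Σσ²ᵢ = 0.98 + 0.56 + 1.51 + 2.79 + 2.46 + 2.16 + 0.53 = 10.99
Σ_{i<j} σ_ij = 12.13
Var(T) = 10.99 + 2 × 12.13 = 35.25
α = (k/(k−1))·(1 − Σσ²ᵢ/Var(T)) = (7/6)·(1 − 10.99/35.25) = 0.803

α = 0.803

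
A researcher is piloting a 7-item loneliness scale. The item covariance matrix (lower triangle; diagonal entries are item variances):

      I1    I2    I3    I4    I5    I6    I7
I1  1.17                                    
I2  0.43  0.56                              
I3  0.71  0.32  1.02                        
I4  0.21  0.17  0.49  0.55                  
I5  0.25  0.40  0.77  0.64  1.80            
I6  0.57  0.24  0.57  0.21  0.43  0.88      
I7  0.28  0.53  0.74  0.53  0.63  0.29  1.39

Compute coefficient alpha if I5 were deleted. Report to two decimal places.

α = 0.83

Remaining items: I1, I2, I3, I4, I6, I7 (k = 6).
sum of item variances = 1.17 + 0.56 + 1.02 + 0.55 + 0.88 + 1.39 = 5.57
σ²_T = 5.57 + 2 × 6.29 = 18.15
α (item deleted) = (6/5)·(1 − 5.57/18.15) = 0.83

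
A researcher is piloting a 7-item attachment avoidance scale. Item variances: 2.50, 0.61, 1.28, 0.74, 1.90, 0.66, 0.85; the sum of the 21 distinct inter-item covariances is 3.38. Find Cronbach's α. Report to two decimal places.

α = 0.52

Σσᵢ² = 2.50 + 0.61 + 1.28 + 0.74 + 1.90 + 0.66 + 0.85 = 8.54
Sum of distinct covariances = 3.38
Var(T) = Σσᵢ² + 2·Σcov = 8.54 + 2 × 3.38 = 15.30
α = (7/6)·(1 − 8.54/15.30) = 0.52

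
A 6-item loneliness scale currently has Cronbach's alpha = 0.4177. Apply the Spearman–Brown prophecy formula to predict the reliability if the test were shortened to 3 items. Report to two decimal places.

predicted reliability = 0.26

Length factor m = 3/6 = 0.5000
α' = m·α / (1 − (1−m)·α)
   = 3/6 × 0.4177 / (1 − (1 − 3/6) × 0.4177)
   = 0.2089 / 0.7912 = 0.26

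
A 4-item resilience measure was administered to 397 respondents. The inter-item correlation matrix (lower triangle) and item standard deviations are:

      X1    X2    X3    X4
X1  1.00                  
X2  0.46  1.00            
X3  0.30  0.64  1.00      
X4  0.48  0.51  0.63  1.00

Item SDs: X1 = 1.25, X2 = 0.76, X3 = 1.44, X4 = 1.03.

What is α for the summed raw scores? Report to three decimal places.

Σσ²ᵢ = 1.25² + 0.76² + 1.44² + 1.03² = 5.2746
Covariances σ_ij = r_ij · s_i · s_j:
  σ(X1,X2) = 0.46 × 1.25 × 0.76 = 0.4370
  σ(X1,X3) = 0.30 × 1.25 × 1.44 = 0.5400
  σ(X1,X4) = 0.48 × 1.25 × 1.03 = 0.6180
  σ(X2,X3) = 0.64 × 0.76 × 1.44 = 0.7004
  σ(X2,X4) = 0.51 × 0.76 × 1.03 = 0.3992
  σ(X3,X4) = 0.63 × 1.44 × 1.03 = 0.9344
σ²_T = Σσ²ᵢ + 2·Σσ_ij = 5.2746 + 2 × 3.6290 = 12.5326
α = (4/3)·(1 − 5.2746/12.5326) = 0.772

α = 0.772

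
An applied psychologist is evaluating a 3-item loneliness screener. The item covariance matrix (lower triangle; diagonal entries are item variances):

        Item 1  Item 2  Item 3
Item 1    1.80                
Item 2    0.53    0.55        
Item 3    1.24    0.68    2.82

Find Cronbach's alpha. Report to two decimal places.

Cronbach's alpha = 0.73

ΣVar(i) = 1.80 + 0.55 + 2.82 = 5.17
Sum of the distinct covariances = 2.45
Var(T) = 5.17 + 2 × 2.45 = 10.07
α = (k/(k−1))·(1 − ΣVar(i)/Var(T)) = (3/2)·(1 − 5.17/10.07) = 0.73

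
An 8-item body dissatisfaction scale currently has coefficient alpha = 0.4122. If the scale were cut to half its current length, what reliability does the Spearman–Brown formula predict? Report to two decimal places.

Length factor m = 1/2
α' = m·α / (1 − (1−m)·α)
   = 1/2 × 0.4122 / (1 − (1 − 1/2) × 0.4122)
   = 0.2061 / 0.7939 = 0.26

predicted reliability = 0.26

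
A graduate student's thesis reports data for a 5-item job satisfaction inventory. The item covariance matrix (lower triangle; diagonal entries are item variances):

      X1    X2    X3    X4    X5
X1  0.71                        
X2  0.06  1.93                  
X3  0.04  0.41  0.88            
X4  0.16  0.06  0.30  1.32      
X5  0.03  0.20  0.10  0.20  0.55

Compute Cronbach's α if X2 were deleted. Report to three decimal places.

Remaining items: X1, X3, X4, X5 (k = 4).
Σσ²ᵢ = 0.71 + 0.88 + 1.32 + 0.55 = 3.46
total variance = 3.46 + 2 × 0.83 = 5.12
α (item deleted) = (4/3)·(1 − 3.46/5.12) = 0.432

α = 0.432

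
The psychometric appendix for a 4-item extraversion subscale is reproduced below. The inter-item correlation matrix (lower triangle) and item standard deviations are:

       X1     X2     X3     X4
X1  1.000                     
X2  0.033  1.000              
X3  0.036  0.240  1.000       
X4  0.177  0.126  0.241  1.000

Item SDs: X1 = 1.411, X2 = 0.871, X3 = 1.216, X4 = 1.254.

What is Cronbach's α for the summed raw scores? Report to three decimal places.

Σσ²ᵢ = 1.411² + 0.871² + 1.216² + 1.254² = 5.8007
Covariances σ_ij = r_ij · s_i · s_j:
  σ(X1,X2) = 0.033 × 1.411 × 0.871 = 0.0406
  σ(X1,X3) = 0.036 × 1.411 × 1.216 = 0.0618
  σ(X1,X4) = 0.177 × 1.411 × 1.254 = 0.3132
  σ(X2,X3) = 0.240 × 0.871 × 1.216 = 0.2542
  σ(X2,X4) = 0.126 × 0.871 × 1.254 = 0.1376
  σ(X3,X4) = 0.241 × 1.216 × 1.254 = 0.3675
σ²_T = Σσ²ᵢ + 2·Σσ_ij = 5.8007 + 2 × 1.1749 = 8.1505
α = (4/3)·(1 − 5.8007/8.1505) = 0.384

α = 0.384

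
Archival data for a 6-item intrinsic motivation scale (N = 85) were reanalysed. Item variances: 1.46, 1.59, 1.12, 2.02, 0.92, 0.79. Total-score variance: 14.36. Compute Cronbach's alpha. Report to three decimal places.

Cronbach's alpha = 0.540

sum of item variances = 1.46 + 1.59 + 1.12 + 2.02 + 0.92 + 0.79 = 7.90
α = (k/(k−1))·(1 − sum of item variances/total variance) = (6/5)·(1 − 7.90/14.36) = 0.540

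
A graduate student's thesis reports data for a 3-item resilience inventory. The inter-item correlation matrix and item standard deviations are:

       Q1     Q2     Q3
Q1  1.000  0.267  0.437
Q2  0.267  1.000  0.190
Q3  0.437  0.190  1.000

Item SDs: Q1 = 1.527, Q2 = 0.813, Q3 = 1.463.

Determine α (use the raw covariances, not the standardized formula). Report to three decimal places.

Σσ²ᵢ = 1.527² + 0.813² + 1.463² = 5.1331
Covariances σ_ij = r_ij · s_i · s_j:
  σ(Q1,Q2) = 0.267 × 1.527 × 0.813 = 0.3315
  σ(Q1,Q3) = 0.437 × 1.527 × 1.463 = 0.9763
  σ(Q2,Q3) = 0.190 × 0.813 × 1.463 = 0.2260
σ²_T = Σσ²ᵢ + 2·Σσ_ij = 5.1331 + 2 × 1.5338 = 8.2007
α = (3/2)·(1 − 5.1331/8.2007) = 0.561

α = 0.561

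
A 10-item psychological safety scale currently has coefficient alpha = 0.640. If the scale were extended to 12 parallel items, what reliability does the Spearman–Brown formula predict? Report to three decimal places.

Length factor m = 12/10 = 1.2000
α' = m·α / (1 + (m−1)·α)
   = 12/10 × 0.640 / (1 + (12/10 − 1) × 0.640)
   = 0.7680 / 1.1280 = 0.681

predicted reliability = 0.681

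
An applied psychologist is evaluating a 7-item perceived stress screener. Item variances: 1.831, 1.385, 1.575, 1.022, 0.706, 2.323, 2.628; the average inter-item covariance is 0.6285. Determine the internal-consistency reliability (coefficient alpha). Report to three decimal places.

sum of item variances = 1.831 + 1.385 + 1.575 + 1.022 + 0.706 + 2.323 + 2.628 = 11.470
Sum of the 21 distinct covariances = 21 × 0.6285 = 13.1985
Var(T) = sum of item variances + 2·Σcov = 11.470 + 2 × 13.1985 = 37.8670
α = (7/6)·(1 − 11.470/37.8670) = 0.813

coefficient alpha = 0.813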